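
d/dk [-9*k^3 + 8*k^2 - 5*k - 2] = -27*k^2 + 16*k - 5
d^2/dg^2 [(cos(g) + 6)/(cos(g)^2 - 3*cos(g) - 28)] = (9*sin(g)^4*cos(g) + 27*sin(g)^4 - 660*sin(g)^2 + 607*cos(g)/2 + 30*cos(3*g) - cos(5*g)/2 + 357)/(sin(g)^2 + 3*cos(g) + 27)^3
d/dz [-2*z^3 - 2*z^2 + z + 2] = -6*z^2 - 4*z + 1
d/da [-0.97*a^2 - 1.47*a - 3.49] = -1.94*a - 1.47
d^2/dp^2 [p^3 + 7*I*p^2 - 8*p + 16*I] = 6*p + 14*I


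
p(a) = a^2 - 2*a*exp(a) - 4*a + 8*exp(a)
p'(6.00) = -2412.57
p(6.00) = -1601.72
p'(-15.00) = -34.00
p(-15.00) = 285.00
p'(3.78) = -64.79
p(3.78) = 18.45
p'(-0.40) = -0.24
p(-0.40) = 7.66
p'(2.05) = 14.86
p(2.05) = 26.30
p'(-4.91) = -13.70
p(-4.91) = 43.88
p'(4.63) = -328.94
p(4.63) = -126.25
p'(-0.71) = -1.77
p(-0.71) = 7.98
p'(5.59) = -1379.69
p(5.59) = -842.51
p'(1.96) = 14.69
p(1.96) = 24.97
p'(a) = -2*a*exp(a) + 2*a + 6*exp(a) - 4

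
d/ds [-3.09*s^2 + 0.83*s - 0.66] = 0.83 - 6.18*s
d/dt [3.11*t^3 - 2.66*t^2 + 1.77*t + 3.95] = 9.33*t^2 - 5.32*t + 1.77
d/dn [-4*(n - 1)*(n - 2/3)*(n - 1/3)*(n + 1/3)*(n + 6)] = -20*n^4 - 208*n^3/3 + 340*n^2/3 - 760*n/27 - 112/27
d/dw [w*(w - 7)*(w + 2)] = 3*w^2 - 10*w - 14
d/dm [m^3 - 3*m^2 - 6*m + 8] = 3*m^2 - 6*m - 6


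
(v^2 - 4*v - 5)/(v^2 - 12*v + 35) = (v + 1)/(v - 7)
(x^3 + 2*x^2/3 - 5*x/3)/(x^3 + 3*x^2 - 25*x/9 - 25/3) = 3*x*(x - 1)/(3*x^2 + 4*x - 15)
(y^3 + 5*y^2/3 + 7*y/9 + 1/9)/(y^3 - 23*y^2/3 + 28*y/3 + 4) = (3*y^2 + 4*y + 1)/(3*(y^2 - 8*y + 12))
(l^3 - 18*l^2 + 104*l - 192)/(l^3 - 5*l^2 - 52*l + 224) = (l - 6)/(l + 7)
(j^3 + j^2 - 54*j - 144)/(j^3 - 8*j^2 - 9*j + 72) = (j + 6)/(j - 3)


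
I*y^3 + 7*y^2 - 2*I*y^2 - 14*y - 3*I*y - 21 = (y - 3)*(y - 7*I)*(I*y + I)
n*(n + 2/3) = n^2 + 2*n/3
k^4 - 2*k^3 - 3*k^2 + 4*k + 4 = (k - 2)^2*(k + 1)^2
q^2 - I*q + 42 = (q - 7*I)*(q + 6*I)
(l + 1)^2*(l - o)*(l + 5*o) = l^4 + 4*l^3*o + 2*l^3 - 5*l^2*o^2 + 8*l^2*o + l^2 - 10*l*o^2 + 4*l*o - 5*o^2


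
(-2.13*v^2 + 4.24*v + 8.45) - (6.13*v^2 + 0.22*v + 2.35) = -8.26*v^2 + 4.02*v + 6.1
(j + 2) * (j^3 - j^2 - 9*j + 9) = j^4 + j^3 - 11*j^2 - 9*j + 18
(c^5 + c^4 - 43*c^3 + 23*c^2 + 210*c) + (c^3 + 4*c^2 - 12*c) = c^5 + c^4 - 42*c^3 + 27*c^2 + 198*c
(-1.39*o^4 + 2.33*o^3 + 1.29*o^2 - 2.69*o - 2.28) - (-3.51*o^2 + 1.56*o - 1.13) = -1.39*o^4 + 2.33*o^3 + 4.8*o^2 - 4.25*o - 1.15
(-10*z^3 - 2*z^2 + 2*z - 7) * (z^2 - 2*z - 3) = -10*z^5 + 18*z^4 + 36*z^3 - 5*z^2 + 8*z + 21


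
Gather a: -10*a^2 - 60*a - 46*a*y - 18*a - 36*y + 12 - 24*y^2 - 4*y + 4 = -10*a^2 + a*(-46*y - 78) - 24*y^2 - 40*y + 16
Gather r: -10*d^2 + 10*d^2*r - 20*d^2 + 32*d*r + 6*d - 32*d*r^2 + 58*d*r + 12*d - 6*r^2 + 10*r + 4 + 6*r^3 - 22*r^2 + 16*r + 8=-30*d^2 + 18*d + 6*r^3 + r^2*(-32*d - 28) + r*(10*d^2 + 90*d + 26) + 12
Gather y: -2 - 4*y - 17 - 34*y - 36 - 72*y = -110*y - 55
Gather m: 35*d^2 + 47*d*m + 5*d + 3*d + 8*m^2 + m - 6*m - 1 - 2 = 35*d^2 + 8*d + 8*m^2 + m*(47*d - 5) - 3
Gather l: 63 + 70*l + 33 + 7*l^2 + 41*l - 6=7*l^2 + 111*l + 90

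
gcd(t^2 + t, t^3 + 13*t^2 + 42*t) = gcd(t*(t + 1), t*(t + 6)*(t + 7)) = t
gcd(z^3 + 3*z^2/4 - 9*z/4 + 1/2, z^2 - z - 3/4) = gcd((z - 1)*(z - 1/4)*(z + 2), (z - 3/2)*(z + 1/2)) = 1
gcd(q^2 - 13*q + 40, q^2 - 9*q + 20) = q - 5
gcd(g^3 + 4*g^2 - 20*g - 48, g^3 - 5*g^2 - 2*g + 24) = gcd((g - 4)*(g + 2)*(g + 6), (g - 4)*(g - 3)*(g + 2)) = g^2 - 2*g - 8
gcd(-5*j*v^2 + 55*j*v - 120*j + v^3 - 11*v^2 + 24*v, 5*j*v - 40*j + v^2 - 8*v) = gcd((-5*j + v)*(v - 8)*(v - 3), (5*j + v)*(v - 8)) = v - 8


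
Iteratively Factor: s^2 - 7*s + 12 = (s - 3)*(s - 4)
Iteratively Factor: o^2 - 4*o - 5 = (o - 5)*(o + 1)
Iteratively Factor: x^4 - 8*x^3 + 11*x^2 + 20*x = (x - 4)*(x^3 - 4*x^2 - 5*x) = (x - 4)*(x + 1)*(x^2 - 5*x) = x*(x - 4)*(x + 1)*(x - 5)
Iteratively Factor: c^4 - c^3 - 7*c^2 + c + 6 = (c + 2)*(c^3 - 3*c^2 - c + 3) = (c - 3)*(c + 2)*(c^2 - 1) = (c - 3)*(c - 1)*(c + 2)*(c + 1)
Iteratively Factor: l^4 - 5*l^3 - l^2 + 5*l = (l - 1)*(l^3 - 4*l^2 - 5*l) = (l - 1)*(l + 1)*(l^2 - 5*l) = l*(l - 1)*(l + 1)*(l - 5)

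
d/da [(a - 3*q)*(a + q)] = 2*a - 2*q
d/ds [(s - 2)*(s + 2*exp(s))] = 2*s*exp(s) + 2*s - 2*exp(s) - 2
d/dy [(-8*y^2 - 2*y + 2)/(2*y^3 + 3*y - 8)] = 2*(8*y^4 + 4*y^3 - 18*y^2 + 64*y + 5)/(4*y^6 + 12*y^4 - 32*y^3 + 9*y^2 - 48*y + 64)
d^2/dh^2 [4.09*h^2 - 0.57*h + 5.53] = 8.18000000000000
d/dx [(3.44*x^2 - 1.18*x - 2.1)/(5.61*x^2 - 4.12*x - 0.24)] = (-7.553*x^2 + 21.9108*x - 8.3688)/(31.4721*x^4 - 46.2264*x^3 + 14.2816*x^2 + 1.9776*x + 0.0576)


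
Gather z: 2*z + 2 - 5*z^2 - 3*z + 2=-5*z^2 - z + 4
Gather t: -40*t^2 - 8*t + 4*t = -40*t^2 - 4*t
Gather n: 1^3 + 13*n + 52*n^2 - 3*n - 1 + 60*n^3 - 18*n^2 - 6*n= 60*n^3 + 34*n^2 + 4*n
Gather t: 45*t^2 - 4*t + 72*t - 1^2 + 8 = 45*t^2 + 68*t + 7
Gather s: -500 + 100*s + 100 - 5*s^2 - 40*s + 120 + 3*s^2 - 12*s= -2*s^2 + 48*s - 280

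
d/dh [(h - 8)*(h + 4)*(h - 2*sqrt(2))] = 3*h^2 - 8*h - 4*sqrt(2)*h - 32 + 8*sqrt(2)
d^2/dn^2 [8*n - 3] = 0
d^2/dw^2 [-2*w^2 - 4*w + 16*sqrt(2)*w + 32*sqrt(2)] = -4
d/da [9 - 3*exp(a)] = -3*exp(a)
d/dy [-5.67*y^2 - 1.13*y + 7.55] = -11.34*y - 1.13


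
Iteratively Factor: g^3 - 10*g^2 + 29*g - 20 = (g - 5)*(g^2 - 5*g + 4) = (g - 5)*(g - 1)*(g - 4)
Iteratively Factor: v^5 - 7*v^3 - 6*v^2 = (v)*(v^4 - 7*v^2 - 6*v) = v*(v + 1)*(v^3 - v^2 - 6*v) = v^2*(v + 1)*(v^2 - v - 6) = v^2*(v + 1)*(v + 2)*(v - 3)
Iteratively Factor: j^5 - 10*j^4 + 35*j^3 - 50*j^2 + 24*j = (j)*(j^4 - 10*j^3 + 35*j^2 - 50*j + 24) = j*(j - 4)*(j^3 - 6*j^2 + 11*j - 6) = j*(j - 4)*(j - 2)*(j^2 - 4*j + 3) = j*(j - 4)*(j - 2)*(j - 1)*(j - 3)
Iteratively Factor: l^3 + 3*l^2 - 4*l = (l - 1)*(l^2 + 4*l) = (l - 1)*(l + 4)*(l)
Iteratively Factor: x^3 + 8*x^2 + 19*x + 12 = (x + 1)*(x^2 + 7*x + 12) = (x + 1)*(x + 4)*(x + 3)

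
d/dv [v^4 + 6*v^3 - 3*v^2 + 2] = 2*v*(2*v^2 + 9*v - 3)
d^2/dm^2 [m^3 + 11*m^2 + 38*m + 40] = 6*m + 22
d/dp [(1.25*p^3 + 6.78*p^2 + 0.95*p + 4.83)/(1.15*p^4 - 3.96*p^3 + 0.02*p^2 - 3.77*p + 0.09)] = (-1.4375*p^6 - 15.594*p^5 + 23.5963*p^4 - 24.119*p^3 + 32.1383*p^2 + 1.0272*p + 18.2946)/(1.3225*p^8 - 9.108*p^7 + 15.7276*p^6 - 8.8294*p^5 + 30.0658*p^4 - 0.8636*p^3 + 14.2165*p^2 - 0.6786*p + 0.0081)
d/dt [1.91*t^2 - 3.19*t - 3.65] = 3.82*t - 3.19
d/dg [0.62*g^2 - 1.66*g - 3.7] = 1.24*g - 1.66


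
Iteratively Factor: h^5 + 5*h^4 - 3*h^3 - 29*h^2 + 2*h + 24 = (h + 4)*(h^4 + h^3 - 7*h^2 - h + 6) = (h + 1)*(h + 4)*(h^3 - 7*h + 6) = (h + 1)*(h + 3)*(h + 4)*(h^2 - 3*h + 2) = (h - 2)*(h + 1)*(h + 3)*(h + 4)*(h - 1)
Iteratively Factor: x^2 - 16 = (x - 4)*(x + 4)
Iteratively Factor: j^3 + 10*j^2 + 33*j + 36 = (j + 3)*(j^2 + 7*j + 12) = (j + 3)*(j + 4)*(j + 3)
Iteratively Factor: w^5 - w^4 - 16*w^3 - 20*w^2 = (w + 2)*(w^4 - 3*w^3 - 10*w^2) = w*(w + 2)*(w^3 - 3*w^2 - 10*w) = w*(w - 5)*(w + 2)*(w^2 + 2*w) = w*(w - 5)*(w + 2)^2*(w)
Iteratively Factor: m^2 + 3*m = (m + 3)*(m)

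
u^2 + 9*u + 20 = (u + 4)*(u + 5)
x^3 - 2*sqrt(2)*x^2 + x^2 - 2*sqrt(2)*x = x*(x + 1)*(x - 2*sqrt(2))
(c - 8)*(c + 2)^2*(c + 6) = c^4 + 2*c^3 - 52*c^2 - 200*c - 192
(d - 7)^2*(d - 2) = d^3 - 16*d^2 + 77*d - 98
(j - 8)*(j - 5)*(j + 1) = j^3 - 12*j^2 + 27*j + 40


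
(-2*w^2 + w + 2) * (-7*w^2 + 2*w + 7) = 14*w^4 - 11*w^3 - 26*w^2 + 11*w + 14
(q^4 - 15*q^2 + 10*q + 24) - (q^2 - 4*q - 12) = q^4 - 16*q^2 + 14*q + 36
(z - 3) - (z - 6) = 3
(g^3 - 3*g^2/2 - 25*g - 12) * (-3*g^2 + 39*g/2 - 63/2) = -3*g^5 + 24*g^4 + 57*g^3/4 - 1617*g^2/4 + 1107*g/2 + 378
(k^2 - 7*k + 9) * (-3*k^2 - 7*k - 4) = -3*k^4 + 14*k^3 + 18*k^2 - 35*k - 36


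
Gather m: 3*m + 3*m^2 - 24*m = 3*m^2 - 21*m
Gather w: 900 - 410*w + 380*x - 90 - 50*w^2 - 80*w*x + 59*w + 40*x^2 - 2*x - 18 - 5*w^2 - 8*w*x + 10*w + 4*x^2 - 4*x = -55*w^2 + w*(-88*x - 341) + 44*x^2 + 374*x + 792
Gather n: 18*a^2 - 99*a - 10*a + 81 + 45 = 18*a^2 - 109*a + 126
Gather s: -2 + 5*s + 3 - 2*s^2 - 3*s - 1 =-2*s^2 + 2*s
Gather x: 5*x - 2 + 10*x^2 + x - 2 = 10*x^2 + 6*x - 4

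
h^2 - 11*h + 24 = (h - 8)*(h - 3)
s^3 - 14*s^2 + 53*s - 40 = (s - 8)*(s - 5)*(s - 1)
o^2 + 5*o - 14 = (o - 2)*(o + 7)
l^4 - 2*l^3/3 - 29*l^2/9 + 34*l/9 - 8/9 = (l - 4/3)*(l - 1)*(l - 1/3)*(l + 2)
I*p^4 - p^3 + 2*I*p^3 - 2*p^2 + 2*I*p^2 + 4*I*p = p*(p + 2)*(p + 2*I)*(I*p + 1)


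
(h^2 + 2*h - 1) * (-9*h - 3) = -9*h^3 - 21*h^2 + 3*h + 3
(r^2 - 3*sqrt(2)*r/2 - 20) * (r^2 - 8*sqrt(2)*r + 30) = r^4 - 19*sqrt(2)*r^3/2 + 34*r^2 + 115*sqrt(2)*r - 600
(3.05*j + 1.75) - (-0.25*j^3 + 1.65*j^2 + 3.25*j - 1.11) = 0.25*j^3 - 1.65*j^2 - 0.2*j + 2.86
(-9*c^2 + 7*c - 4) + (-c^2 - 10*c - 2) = -10*c^2 - 3*c - 6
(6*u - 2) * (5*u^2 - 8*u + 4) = 30*u^3 - 58*u^2 + 40*u - 8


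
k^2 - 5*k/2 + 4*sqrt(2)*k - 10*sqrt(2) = (k - 5/2)*(k + 4*sqrt(2))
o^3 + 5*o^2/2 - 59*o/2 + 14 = (o - 4)*(o - 1/2)*(o + 7)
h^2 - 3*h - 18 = (h - 6)*(h + 3)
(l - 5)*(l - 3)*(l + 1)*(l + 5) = l^4 - 2*l^3 - 28*l^2 + 50*l + 75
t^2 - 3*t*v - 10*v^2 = (t - 5*v)*(t + 2*v)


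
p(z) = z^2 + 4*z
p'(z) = 2*z + 4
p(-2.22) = -3.95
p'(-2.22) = -0.44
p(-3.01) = -2.98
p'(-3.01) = -2.02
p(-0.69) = -2.28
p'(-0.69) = 2.62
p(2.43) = 15.62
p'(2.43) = 8.86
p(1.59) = 8.89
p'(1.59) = 7.18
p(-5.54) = 8.53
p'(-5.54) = -7.08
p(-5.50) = 8.25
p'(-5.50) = -7.00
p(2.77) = 18.75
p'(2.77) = 9.54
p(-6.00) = 12.00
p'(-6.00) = -8.00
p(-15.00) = 165.00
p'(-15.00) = -26.00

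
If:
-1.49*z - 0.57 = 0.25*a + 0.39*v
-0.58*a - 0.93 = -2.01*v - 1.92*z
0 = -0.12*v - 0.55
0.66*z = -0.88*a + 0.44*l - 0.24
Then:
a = -9.50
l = -14.84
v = -4.58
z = 2.41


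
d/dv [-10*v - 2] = -10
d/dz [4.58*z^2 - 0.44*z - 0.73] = 9.16*z - 0.44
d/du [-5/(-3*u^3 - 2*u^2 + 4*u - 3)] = 5*(-9*u^2 - 4*u + 4)/(3*u^3 + 2*u^2 - 4*u + 3)^2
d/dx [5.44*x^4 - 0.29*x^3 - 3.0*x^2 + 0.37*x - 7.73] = 21.76*x^3 - 0.87*x^2 - 6.0*x + 0.37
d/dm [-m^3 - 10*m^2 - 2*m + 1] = -3*m^2 - 20*m - 2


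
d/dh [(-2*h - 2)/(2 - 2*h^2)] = -1/(h^2 - 2*h + 1)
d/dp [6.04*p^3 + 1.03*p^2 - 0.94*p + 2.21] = 18.12*p^2 + 2.06*p - 0.94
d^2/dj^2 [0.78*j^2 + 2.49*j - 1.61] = 1.56000000000000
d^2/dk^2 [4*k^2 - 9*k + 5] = 8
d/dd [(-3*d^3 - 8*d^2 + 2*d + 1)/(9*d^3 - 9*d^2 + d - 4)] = (99*d^4 - 42*d^3 + 19*d^2 + 82*d - 9)/(81*d^6 - 162*d^5 + 99*d^4 - 90*d^3 + 73*d^2 - 8*d + 16)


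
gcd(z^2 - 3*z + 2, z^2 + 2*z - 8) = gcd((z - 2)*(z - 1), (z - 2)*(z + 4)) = z - 2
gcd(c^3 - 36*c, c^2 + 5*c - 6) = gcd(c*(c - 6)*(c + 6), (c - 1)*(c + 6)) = c + 6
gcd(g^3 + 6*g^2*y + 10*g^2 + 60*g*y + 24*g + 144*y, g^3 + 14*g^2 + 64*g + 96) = g^2 + 10*g + 24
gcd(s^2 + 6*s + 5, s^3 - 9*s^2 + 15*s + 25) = s + 1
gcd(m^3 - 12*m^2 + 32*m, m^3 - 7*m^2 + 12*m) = m^2 - 4*m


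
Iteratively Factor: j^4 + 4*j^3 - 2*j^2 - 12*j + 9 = (j + 3)*(j^3 + j^2 - 5*j + 3) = (j + 3)^2*(j^2 - 2*j + 1) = (j - 1)*(j + 3)^2*(j - 1)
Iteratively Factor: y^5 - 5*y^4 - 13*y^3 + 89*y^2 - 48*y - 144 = (y + 1)*(y^4 - 6*y^3 - 7*y^2 + 96*y - 144) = (y - 3)*(y + 1)*(y^3 - 3*y^2 - 16*y + 48) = (y - 4)*(y - 3)*(y + 1)*(y^2 + y - 12) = (y - 4)*(y - 3)*(y + 1)*(y + 4)*(y - 3)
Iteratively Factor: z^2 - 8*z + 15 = (z - 5)*(z - 3)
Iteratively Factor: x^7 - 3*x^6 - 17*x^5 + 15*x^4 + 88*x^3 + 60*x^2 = (x - 3)*(x^6 - 17*x^4 - 36*x^3 - 20*x^2) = (x - 3)*(x + 2)*(x^5 - 2*x^4 - 13*x^3 - 10*x^2) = (x - 3)*(x + 1)*(x + 2)*(x^4 - 3*x^3 - 10*x^2) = x*(x - 3)*(x + 1)*(x + 2)*(x^3 - 3*x^2 - 10*x) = x*(x - 5)*(x - 3)*(x + 1)*(x + 2)*(x^2 + 2*x) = x^2*(x - 5)*(x - 3)*(x + 1)*(x + 2)*(x + 2)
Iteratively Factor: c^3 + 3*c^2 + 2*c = (c + 2)*(c^2 + c) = c*(c + 2)*(c + 1)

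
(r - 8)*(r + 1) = r^2 - 7*r - 8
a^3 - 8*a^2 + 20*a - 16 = (a - 4)*(a - 2)^2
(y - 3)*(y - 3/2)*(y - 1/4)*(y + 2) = y^4 - 11*y^3/4 - 31*y^2/8 + 81*y/8 - 9/4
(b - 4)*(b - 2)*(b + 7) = b^3 + b^2 - 34*b + 56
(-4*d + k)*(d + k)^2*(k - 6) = -4*d^3*k + 24*d^3 - 7*d^2*k^2 + 42*d^2*k - 2*d*k^3 + 12*d*k^2 + k^4 - 6*k^3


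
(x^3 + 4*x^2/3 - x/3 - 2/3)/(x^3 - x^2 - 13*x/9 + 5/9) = 3*(3*x^2 + x - 2)/(9*x^2 - 18*x + 5)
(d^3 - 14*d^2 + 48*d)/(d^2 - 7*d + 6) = d*(d - 8)/(d - 1)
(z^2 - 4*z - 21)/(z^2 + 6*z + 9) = (z - 7)/(z + 3)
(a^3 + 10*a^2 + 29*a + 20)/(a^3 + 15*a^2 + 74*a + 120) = (a + 1)/(a + 6)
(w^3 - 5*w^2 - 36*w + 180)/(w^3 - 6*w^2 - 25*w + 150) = (w + 6)/(w + 5)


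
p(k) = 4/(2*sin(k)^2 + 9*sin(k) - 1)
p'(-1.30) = -0.09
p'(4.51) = 0.07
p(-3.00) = -1.79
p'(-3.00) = 6.72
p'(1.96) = 0.24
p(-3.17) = -5.39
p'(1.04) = -0.37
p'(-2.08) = 0.20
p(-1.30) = -0.51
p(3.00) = 12.91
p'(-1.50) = -0.02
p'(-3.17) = 66.05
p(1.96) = 0.44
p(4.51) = -0.51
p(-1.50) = -0.50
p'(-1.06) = -0.20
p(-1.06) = -0.55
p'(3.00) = 394.35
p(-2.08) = -0.55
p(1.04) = 0.48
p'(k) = 4*(-4*sin(k)*cos(k) - 9*cos(k))/(2*sin(k)^2 + 9*sin(k) - 1)^2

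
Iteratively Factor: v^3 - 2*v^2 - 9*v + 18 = (v - 2)*(v^2 - 9) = (v - 2)*(v + 3)*(v - 3)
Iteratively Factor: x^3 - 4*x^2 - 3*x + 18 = (x - 3)*(x^2 - x - 6) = (x - 3)*(x + 2)*(x - 3)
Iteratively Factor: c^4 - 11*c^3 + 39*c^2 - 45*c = (c)*(c^3 - 11*c^2 + 39*c - 45) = c*(c - 5)*(c^2 - 6*c + 9) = c*(c - 5)*(c - 3)*(c - 3)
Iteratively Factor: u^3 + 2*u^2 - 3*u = (u - 1)*(u^2 + 3*u) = (u - 1)*(u + 3)*(u)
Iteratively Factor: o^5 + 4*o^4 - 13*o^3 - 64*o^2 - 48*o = (o)*(o^4 + 4*o^3 - 13*o^2 - 64*o - 48) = o*(o - 4)*(o^3 + 8*o^2 + 19*o + 12) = o*(o - 4)*(o + 1)*(o^2 + 7*o + 12) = o*(o - 4)*(o + 1)*(o + 4)*(o + 3)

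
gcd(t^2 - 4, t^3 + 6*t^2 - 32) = t - 2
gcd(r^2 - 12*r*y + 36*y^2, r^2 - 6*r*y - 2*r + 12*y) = -r + 6*y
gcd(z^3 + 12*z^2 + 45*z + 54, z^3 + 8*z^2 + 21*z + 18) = z^2 + 6*z + 9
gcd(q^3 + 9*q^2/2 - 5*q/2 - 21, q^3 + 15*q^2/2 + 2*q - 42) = q^2 + 3*q/2 - 7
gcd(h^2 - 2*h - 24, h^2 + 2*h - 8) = h + 4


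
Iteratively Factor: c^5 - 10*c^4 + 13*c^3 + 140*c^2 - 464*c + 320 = (c - 4)*(c^4 - 6*c^3 - 11*c^2 + 96*c - 80) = (c - 4)*(c + 4)*(c^3 - 10*c^2 + 29*c - 20) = (c - 4)^2*(c + 4)*(c^2 - 6*c + 5) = (c - 5)*(c - 4)^2*(c + 4)*(c - 1)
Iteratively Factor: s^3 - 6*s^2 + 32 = (s - 4)*(s^2 - 2*s - 8) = (s - 4)*(s + 2)*(s - 4)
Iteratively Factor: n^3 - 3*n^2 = (n - 3)*(n^2) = n*(n - 3)*(n)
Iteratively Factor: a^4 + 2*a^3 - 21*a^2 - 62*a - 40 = (a + 4)*(a^3 - 2*a^2 - 13*a - 10) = (a + 1)*(a + 4)*(a^2 - 3*a - 10) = (a + 1)*(a + 2)*(a + 4)*(a - 5)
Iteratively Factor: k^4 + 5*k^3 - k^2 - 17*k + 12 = (k - 1)*(k^3 + 6*k^2 + 5*k - 12) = (k - 1)*(k + 4)*(k^2 + 2*k - 3) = (k - 1)*(k + 3)*(k + 4)*(k - 1)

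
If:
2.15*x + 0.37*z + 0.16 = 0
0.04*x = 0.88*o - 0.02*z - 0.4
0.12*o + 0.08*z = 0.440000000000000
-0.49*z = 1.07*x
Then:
No Solution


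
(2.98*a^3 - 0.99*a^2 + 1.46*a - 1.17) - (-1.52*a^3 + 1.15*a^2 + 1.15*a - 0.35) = 4.5*a^3 - 2.14*a^2 + 0.31*a - 0.82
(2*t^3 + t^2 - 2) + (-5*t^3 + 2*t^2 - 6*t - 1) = -3*t^3 + 3*t^2 - 6*t - 3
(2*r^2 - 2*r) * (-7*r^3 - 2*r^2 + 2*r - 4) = -14*r^5 + 10*r^4 + 8*r^3 - 12*r^2 + 8*r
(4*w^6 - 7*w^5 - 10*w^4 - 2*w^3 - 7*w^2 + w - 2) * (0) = 0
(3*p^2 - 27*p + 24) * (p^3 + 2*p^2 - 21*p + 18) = 3*p^5 - 21*p^4 - 93*p^3 + 669*p^2 - 990*p + 432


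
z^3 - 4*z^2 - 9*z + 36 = (z - 4)*(z - 3)*(z + 3)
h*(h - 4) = h^2 - 4*h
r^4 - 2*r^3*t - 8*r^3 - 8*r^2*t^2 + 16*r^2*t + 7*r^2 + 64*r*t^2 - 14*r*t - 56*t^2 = (r - 7)*(r - 1)*(r - 4*t)*(r + 2*t)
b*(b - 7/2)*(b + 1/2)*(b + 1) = b^4 - 2*b^3 - 19*b^2/4 - 7*b/4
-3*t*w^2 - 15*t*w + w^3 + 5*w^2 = w*(-3*t + w)*(w + 5)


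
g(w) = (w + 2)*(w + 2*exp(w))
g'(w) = w + (w + 2)*(2*exp(w) + 1) + 2*exp(w)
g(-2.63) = 1.57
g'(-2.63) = -3.21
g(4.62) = 1374.37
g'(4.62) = 1558.01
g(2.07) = 72.93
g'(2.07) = 86.50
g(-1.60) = -0.48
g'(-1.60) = -0.63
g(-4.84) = 13.70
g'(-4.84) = -7.71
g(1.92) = 61.00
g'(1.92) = 72.96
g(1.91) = 60.28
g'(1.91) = 72.14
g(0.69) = 12.58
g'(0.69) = 18.09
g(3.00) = 215.86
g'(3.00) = 249.03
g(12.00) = 4557302.16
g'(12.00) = 4882669.74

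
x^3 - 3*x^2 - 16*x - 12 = (x - 6)*(x + 1)*(x + 2)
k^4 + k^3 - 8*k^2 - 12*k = k*(k - 3)*(k + 2)^2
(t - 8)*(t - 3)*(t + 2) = t^3 - 9*t^2 + 2*t + 48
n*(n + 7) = n^2 + 7*n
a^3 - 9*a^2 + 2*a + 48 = (a - 8)*(a - 3)*(a + 2)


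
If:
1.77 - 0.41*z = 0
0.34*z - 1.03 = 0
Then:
No Solution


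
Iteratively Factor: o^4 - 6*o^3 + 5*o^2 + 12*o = (o - 3)*(o^3 - 3*o^2 - 4*o) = (o - 4)*(o - 3)*(o^2 + o) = o*(o - 4)*(o - 3)*(o + 1)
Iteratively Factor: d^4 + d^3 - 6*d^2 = (d)*(d^3 + d^2 - 6*d) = d*(d + 3)*(d^2 - 2*d) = d^2*(d + 3)*(d - 2)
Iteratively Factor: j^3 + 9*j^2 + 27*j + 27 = (j + 3)*(j^2 + 6*j + 9) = (j + 3)^2*(j + 3)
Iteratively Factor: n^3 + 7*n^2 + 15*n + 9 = (n + 3)*(n^2 + 4*n + 3) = (n + 1)*(n + 3)*(n + 3)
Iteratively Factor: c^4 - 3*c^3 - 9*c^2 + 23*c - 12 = (c - 1)*(c^3 - 2*c^2 - 11*c + 12) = (c - 4)*(c - 1)*(c^2 + 2*c - 3) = (c - 4)*(c - 1)*(c + 3)*(c - 1)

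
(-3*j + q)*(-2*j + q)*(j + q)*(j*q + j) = 6*j^4*q + 6*j^4 + j^3*q^2 + j^3*q - 4*j^2*q^3 - 4*j^2*q^2 + j*q^4 + j*q^3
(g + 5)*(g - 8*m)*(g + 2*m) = g^3 - 6*g^2*m + 5*g^2 - 16*g*m^2 - 30*g*m - 80*m^2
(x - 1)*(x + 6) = x^2 + 5*x - 6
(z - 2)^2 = z^2 - 4*z + 4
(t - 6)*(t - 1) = t^2 - 7*t + 6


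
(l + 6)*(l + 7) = l^2 + 13*l + 42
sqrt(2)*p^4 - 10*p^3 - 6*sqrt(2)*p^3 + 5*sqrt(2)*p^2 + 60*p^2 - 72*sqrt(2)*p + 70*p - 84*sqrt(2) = (p - 7)*(p - 3*sqrt(2))*(p - 2*sqrt(2))*(sqrt(2)*p + sqrt(2))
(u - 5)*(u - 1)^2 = u^3 - 7*u^2 + 11*u - 5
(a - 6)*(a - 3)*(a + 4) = a^3 - 5*a^2 - 18*a + 72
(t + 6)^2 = t^2 + 12*t + 36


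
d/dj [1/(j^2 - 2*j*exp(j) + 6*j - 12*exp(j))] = 2*(j*exp(j) - j + 7*exp(j) - 3)/(j^2 - 2*j*exp(j) + 6*j - 12*exp(j))^2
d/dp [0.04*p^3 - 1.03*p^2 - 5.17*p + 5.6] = 0.12*p^2 - 2.06*p - 5.17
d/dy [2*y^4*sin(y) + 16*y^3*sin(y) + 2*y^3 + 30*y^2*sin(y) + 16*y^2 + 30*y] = 2*y^4*cos(y) + 8*y^3*sin(y) + 16*y^3*cos(y) + 48*y^2*sin(y) + 30*y^2*cos(y) + 6*y^2 + 60*y*sin(y) + 32*y + 30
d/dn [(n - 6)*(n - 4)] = 2*n - 10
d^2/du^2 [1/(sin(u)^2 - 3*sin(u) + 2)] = (-4*sin(u)^3 + 5*sin(u)^2 + 10*sin(u) - 14)/((sin(u) - 2)^3*(sin(u) - 1)^2)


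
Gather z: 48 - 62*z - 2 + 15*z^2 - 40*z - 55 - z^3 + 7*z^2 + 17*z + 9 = -z^3 + 22*z^2 - 85*z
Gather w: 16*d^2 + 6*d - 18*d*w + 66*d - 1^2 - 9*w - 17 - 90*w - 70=16*d^2 + 72*d + w*(-18*d - 99) - 88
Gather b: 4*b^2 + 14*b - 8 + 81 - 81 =4*b^2 + 14*b - 8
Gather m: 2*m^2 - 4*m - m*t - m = 2*m^2 + m*(-t - 5)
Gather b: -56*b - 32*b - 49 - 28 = -88*b - 77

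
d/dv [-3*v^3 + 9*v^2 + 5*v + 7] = -9*v^2 + 18*v + 5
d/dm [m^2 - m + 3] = 2*m - 1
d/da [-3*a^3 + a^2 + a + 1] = -9*a^2 + 2*a + 1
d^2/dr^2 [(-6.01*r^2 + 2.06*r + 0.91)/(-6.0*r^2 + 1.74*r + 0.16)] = (-2.27373675443232e-13*r^4 - 22.8311999999996*r^3 - 161.9424*r^2 + 45.1368*r - 5.802712)/(216.0*r^6 - 187.92*r^5 + 37.2168*r^4 + 4.754376*r^3 - 0.992448*r^2 - 0.133632*r - 0.004096)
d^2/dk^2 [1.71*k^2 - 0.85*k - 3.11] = 3.42000000000000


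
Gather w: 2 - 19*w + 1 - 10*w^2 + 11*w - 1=-10*w^2 - 8*w + 2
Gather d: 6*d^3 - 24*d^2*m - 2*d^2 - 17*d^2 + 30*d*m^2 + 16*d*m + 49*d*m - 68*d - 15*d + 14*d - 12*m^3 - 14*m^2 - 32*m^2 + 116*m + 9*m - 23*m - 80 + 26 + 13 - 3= 6*d^3 + d^2*(-24*m - 19) + d*(30*m^2 + 65*m - 69) - 12*m^3 - 46*m^2 + 102*m - 44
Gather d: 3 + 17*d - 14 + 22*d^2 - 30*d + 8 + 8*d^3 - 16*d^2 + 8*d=8*d^3 + 6*d^2 - 5*d - 3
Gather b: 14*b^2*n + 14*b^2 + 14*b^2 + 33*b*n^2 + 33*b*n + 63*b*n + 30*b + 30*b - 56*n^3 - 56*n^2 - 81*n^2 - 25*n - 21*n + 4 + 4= b^2*(14*n + 28) + b*(33*n^2 + 96*n + 60) - 56*n^3 - 137*n^2 - 46*n + 8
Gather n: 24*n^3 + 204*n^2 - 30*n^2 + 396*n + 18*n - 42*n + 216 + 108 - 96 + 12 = 24*n^3 + 174*n^2 + 372*n + 240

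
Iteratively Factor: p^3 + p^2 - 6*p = (p - 2)*(p^2 + 3*p) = p*(p - 2)*(p + 3)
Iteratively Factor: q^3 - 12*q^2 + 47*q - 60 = (q - 4)*(q^2 - 8*q + 15) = (q - 4)*(q - 3)*(q - 5)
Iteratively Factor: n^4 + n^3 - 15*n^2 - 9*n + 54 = (n + 3)*(n^3 - 2*n^2 - 9*n + 18) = (n - 3)*(n + 3)*(n^2 + n - 6) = (n - 3)*(n + 3)^2*(n - 2)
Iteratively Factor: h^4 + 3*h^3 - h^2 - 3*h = (h + 3)*(h^3 - h) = h*(h + 3)*(h^2 - 1) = h*(h + 1)*(h + 3)*(h - 1)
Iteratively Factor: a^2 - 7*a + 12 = (a - 4)*(a - 3)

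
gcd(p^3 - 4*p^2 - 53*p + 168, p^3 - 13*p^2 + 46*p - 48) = p^2 - 11*p + 24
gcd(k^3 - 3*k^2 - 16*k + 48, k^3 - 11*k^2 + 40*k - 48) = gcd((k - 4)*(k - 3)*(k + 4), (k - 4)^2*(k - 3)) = k^2 - 7*k + 12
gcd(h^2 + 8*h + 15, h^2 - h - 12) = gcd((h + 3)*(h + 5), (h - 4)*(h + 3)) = h + 3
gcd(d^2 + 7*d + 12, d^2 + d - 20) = 1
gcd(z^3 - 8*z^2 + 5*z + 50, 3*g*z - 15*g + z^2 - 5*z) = z - 5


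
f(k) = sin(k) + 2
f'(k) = cos(k)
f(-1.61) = 1.00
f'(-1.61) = -0.04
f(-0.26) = 1.74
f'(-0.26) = 0.97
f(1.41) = 2.99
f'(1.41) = 0.16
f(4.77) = 1.00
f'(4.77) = 0.06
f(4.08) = 1.19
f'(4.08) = -0.59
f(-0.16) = 1.84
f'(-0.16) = 0.99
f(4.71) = 1.00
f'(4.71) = -0.00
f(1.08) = 2.88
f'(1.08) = 0.47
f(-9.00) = 1.59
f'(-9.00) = -0.91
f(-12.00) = 2.54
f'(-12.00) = 0.84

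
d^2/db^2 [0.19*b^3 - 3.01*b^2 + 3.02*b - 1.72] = 1.14*b - 6.02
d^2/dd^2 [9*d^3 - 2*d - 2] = 54*d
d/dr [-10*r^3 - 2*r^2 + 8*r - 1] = -30*r^2 - 4*r + 8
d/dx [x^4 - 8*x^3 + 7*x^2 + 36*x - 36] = 4*x^3 - 24*x^2 + 14*x + 36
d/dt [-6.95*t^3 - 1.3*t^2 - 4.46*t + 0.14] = -20.85*t^2 - 2.6*t - 4.46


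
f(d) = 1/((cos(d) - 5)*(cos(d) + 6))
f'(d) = sin(d)/((cos(d) - 5)*(cos(d) + 6)^2) + sin(d)/((cos(d) - 5)^2*(cos(d) + 6))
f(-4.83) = -0.03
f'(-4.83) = 0.00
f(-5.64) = -0.04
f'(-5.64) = 0.00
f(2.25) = -0.03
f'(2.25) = -0.00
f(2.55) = -0.03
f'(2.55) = -0.00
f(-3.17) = -0.03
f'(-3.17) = -0.00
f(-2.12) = -0.03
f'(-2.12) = 0.00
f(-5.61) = -0.03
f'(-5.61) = 0.00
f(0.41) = -0.04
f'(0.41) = 0.00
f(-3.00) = -0.03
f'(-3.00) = 0.00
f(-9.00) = -0.03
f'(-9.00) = 0.00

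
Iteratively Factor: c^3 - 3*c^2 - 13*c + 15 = (c + 3)*(c^2 - 6*c + 5) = (c - 1)*(c + 3)*(c - 5)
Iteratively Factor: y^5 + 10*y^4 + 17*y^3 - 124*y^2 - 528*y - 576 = (y + 4)*(y^4 + 6*y^3 - 7*y^2 - 96*y - 144) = (y + 3)*(y + 4)*(y^3 + 3*y^2 - 16*y - 48) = (y + 3)^2*(y + 4)*(y^2 - 16) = (y - 4)*(y + 3)^2*(y + 4)*(y + 4)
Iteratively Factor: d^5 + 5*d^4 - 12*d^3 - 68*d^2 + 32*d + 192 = (d - 3)*(d^4 + 8*d^3 + 12*d^2 - 32*d - 64) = (d - 3)*(d - 2)*(d^3 + 10*d^2 + 32*d + 32) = (d - 3)*(d - 2)*(d + 2)*(d^2 + 8*d + 16) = (d - 3)*(d - 2)*(d + 2)*(d + 4)*(d + 4)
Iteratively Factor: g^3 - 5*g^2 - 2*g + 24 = (g - 4)*(g^2 - g - 6) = (g - 4)*(g + 2)*(g - 3)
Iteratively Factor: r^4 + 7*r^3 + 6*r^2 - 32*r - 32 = (r + 4)*(r^3 + 3*r^2 - 6*r - 8) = (r + 1)*(r + 4)*(r^2 + 2*r - 8) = (r + 1)*(r + 4)^2*(r - 2)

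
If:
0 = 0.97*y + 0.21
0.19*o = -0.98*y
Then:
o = 1.12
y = -0.22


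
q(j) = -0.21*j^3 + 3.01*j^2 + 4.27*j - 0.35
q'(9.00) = 7.42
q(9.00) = 128.80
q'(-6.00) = -54.53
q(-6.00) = 127.75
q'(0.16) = 5.22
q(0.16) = 0.41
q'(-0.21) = 2.98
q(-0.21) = -1.11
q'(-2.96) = -19.07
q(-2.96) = 18.83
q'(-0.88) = -1.52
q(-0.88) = -1.63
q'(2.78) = 16.14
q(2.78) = 30.27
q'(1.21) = 10.63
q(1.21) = 8.85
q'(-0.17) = 3.23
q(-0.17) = -0.99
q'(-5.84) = -52.37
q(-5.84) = 119.20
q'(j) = -0.63*j^2 + 6.02*j + 4.27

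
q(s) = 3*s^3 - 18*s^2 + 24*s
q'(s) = 9*s^2 - 36*s + 24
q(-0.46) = -15.14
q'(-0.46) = 42.46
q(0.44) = 7.33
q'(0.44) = 9.90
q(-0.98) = -43.63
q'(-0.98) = 67.92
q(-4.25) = -657.42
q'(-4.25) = 339.56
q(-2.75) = -264.52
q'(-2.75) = 191.06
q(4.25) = 7.17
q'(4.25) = 33.56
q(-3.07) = -330.13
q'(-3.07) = 219.34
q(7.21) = 361.74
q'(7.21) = 232.30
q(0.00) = 0.00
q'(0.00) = 24.00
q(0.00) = 0.00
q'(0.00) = 24.00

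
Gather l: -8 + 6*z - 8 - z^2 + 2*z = -z^2 + 8*z - 16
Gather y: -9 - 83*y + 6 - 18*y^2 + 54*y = -18*y^2 - 29*y - 3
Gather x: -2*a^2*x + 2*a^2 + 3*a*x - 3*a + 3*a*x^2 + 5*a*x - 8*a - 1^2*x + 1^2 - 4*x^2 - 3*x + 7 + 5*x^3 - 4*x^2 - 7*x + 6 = 2*a^2 - 11*a + 5*x^3 + x^2*(3*a - 8) + x*(-2*a^2 + 8*a - 11) + 14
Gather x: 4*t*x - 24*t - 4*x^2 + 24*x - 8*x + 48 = -24*t - 4*x^2 + x*(4*t + 16) + 48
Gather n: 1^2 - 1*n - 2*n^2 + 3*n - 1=-2*n^2 + 2*n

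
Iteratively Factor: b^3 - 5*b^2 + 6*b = (b)*(b^2 - 5*b + 6) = b*(b - 3)*(b - 2)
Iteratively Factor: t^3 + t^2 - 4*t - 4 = (t - 2)*(t^2 + 3*t + 2) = (t - 2)*(t + 2)*(t + 1)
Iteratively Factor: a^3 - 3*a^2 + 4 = (a + 1)*(a^2 - 4*a + 4) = (a - 2)*(a + 1)*(a - 2)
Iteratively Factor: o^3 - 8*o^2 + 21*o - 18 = (o - 2)*(o^2 - 6*o + 9) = (o - 3)*(o - 2)*(o - 3)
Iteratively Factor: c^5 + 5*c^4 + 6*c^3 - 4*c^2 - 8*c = (c + 2)*(c^4 + 3*c^3 - 4*c) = (c - 1)*(c + 2)*(c^3 + 4*c^2 + 4*c) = c*(c - 1)*(c + 2)*(c^2 + 4*c + 4) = c*(c - 1)*(c + 2)^2*(c + 2)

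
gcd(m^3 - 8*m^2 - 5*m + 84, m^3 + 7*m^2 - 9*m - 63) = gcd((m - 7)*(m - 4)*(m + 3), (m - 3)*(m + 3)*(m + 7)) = m + 3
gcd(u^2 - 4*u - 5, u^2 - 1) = u + 1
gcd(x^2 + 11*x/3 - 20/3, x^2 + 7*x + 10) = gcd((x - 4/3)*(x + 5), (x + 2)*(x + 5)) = x + 5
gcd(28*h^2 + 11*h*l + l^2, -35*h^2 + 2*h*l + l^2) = 7*h + l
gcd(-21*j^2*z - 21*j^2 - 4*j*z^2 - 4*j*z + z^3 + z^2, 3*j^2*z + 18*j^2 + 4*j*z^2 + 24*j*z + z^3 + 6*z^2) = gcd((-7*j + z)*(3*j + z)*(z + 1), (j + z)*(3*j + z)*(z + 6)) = 3*j + z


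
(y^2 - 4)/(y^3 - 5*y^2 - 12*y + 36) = (y + 2)/(y^2 - 3*y - 18)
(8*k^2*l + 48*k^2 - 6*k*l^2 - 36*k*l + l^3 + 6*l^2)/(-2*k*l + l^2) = -4*k - 24*k/l + l + 6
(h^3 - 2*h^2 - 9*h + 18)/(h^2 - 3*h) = h + 1 - 6/h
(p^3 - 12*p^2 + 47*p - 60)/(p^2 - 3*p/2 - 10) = 2*(p^2 - 8*p + 15)/(2*p + 5)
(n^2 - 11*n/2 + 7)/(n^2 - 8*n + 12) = (n - 7/2)/(n - 6)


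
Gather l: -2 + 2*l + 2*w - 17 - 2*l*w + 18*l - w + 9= l*(20 - 2*w) + w - 10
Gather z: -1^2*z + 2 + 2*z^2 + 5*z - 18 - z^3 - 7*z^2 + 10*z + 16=-z^3 - 5*z^2 + 14*z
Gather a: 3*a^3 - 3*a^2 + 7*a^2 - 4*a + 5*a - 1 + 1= 3*a^3 + 4*a^2 + a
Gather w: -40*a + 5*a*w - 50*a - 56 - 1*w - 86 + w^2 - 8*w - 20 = -90*a + w^2 + w*(5*a - 9) - 162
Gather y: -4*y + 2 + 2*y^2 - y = 2*y^2 - 5*y + 2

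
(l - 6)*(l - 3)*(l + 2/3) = l^3 - 25*l^2/3 + 12*l + 12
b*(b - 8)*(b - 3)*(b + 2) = b^4 - 9*b^3 + 2*b^2 + 48*b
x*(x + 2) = x^2 + 2*x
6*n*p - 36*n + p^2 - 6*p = (6*n + p)*(p - 6)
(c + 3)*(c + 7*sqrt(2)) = c^2 + 3*c + 7*sqrt(2)*c + 21*sqrt(2)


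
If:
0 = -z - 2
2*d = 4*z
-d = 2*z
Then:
No Solution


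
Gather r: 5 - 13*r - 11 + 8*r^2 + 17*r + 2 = 8*r^2 + 4*r - 4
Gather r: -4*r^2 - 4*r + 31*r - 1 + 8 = -4*r^2 + 27*r + 7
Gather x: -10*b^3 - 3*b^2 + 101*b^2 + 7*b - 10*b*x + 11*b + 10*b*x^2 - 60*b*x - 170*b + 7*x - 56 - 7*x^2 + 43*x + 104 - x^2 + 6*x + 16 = -10*b^3 + 98*b^2 - 152*b + x^2*(10*b - 8) + x*(56 - 70*b) + 64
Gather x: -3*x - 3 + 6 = 3 - 3*x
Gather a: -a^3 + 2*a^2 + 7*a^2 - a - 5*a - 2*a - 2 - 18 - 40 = -a^3 + 9*a^2 - 8*a - 60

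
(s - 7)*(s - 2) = s^2 - 9*s + 14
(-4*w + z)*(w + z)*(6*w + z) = -24*w^3 - 22*w^2*z + 3*w*z^2 + z^3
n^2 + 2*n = n*(n + 2)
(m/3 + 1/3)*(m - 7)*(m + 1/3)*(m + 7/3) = m^4/3 - 10*m^3/9 - 200*m^2/27 - 70*m/9 - 49/27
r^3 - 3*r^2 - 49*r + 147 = (r - 7)*(r - 3)*(r + 7)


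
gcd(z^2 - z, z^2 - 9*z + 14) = 1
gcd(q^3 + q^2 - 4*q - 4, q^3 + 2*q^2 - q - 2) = q^2 + 3*q + 2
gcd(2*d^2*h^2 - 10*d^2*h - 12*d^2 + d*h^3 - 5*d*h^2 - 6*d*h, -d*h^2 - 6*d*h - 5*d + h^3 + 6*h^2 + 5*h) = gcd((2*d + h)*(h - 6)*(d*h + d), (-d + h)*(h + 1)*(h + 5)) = h + 1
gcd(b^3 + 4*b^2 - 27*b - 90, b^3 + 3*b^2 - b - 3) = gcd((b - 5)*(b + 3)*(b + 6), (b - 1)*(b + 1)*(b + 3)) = b + 3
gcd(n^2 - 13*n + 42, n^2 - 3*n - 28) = n - 7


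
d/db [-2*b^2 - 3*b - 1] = -4*b - 3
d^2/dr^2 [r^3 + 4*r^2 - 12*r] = 6*r + 8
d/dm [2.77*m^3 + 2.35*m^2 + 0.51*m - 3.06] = 8.31*m^2 + 4.7*m + 0.51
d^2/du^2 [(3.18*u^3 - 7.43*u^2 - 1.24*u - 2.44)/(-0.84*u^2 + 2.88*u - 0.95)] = (-3.5527136788005e-15*u^5 + 1.4210854715202e-14*u^4 - 9.97790400000002*u^3 + 26.958024*u^2 - 58.573908*u + 56.778862)/(0.592704*u^6 - 6.096384*u^5 + 22.912848*u^4 - 37.677312*u^3 + 25.91334*u^2 - 7.7976*u + 0.857375)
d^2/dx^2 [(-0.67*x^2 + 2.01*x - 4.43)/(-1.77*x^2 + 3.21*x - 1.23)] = (-4.98078*x^3 + 74.52054*x^2 - 124.76376*x + 58.16034)/(5.545233*x^6 - 30.169827*x^5 + 66.275172*x^4 - 75.007107*x^3 + 46.055628*x^2 - 14.569227*x + 1.860867)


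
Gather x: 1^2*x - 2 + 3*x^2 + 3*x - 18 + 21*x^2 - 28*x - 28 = 24*x^2 - 24*x - 48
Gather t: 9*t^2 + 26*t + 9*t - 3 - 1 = 9*t^2 + 35*t - 4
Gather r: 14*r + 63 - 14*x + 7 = 14*r - 14*x + 70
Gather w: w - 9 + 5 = w - 4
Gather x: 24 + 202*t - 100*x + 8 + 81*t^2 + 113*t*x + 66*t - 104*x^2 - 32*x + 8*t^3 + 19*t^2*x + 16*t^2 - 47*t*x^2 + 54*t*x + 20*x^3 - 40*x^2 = 8*t^3 + 97*t^2 + 268*t + 20*x^3 + x^2*(-47*t - 144) + x*(19*t^2 + 167*t - 132) + 32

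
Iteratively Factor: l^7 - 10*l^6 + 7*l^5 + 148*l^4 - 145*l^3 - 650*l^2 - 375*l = (l - 5)*(l^6 - 5*l^5 - 18*l^4 + 58*l^3 + 145*l^2 + 75*l) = (l - 5)*(l + 3)*(l^5 - 8*l^4 + 6*l^3 + 40*l^2 + 25*l) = (l - 5)*(l + 1)*(l + 3)*(l^4 - 9*l^3 + 15*l^2 + 25*l) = (l - 5)^2*(l + 1)*(l + 3)*(l^3 - 4*l^2 - 5*l) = (l - 5)^2*(l + 1)^2*(l + 3)*(l^2 - 5*l) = l*(l - 5)^2*(l + 1)^2*(l + 3)*(l - 5)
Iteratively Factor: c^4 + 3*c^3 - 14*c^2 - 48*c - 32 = (c + 1)*(c^3 + 2*c^2 - 16*c - 32) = (c - 4)*(c + 1)*(c^2 + 6*c + 8) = (c - 4)*(c + 1)*(c + 2)*(c + 4)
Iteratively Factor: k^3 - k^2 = (k - 1)*(k^2) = k*(k - 1)*(k)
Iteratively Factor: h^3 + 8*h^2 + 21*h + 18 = (h + 3)*(h^2 + 5*h + 6) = (h + 3)^2*(h + 2)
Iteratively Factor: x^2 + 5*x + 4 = (x + 4)*(x + 1)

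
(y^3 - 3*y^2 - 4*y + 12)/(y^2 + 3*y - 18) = (y^2 - 4)/(y + 6)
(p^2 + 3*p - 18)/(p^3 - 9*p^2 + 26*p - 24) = (p + 6)/(p^2 - 6*p + 8)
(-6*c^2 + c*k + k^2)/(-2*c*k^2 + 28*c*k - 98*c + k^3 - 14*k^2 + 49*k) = (3*c + k)/(k^2 - 14*k + 49)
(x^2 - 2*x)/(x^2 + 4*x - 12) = x/(x + 6)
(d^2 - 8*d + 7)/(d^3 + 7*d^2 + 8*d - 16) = (d - 7)/(d^2 + 8*d + 16)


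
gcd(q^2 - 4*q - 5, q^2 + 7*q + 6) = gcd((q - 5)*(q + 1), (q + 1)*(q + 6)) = q + 1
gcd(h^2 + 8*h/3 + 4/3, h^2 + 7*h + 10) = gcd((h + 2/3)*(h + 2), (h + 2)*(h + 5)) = h + 2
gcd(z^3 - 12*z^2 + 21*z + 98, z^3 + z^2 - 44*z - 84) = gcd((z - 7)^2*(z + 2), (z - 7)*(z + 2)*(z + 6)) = z^2 - 5*z - 14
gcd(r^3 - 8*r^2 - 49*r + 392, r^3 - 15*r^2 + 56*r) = r^2 - 15*r + 56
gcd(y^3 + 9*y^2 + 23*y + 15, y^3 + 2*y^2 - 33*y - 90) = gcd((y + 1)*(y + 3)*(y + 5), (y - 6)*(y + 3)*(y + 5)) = y^2 + 8*y + 15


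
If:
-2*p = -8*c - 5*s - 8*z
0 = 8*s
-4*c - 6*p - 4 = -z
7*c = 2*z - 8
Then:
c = -192/217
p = 16/217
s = 0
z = 28/31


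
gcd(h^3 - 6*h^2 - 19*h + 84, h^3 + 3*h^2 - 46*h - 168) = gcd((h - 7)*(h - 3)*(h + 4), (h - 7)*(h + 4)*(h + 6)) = h^2 - 3*h - 28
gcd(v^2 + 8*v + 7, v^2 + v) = v + 1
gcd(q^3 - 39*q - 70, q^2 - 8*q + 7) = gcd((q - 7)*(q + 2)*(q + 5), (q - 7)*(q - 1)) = q - 7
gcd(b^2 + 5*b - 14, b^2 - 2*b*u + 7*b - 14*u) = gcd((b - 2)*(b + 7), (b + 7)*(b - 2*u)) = b + 7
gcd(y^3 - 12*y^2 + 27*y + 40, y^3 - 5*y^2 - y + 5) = y^2 - 4*y - 5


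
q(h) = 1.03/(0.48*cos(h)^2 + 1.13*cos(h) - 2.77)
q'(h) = 1.03*(0.96*sin(h)*cos(h) + 1.13*sin(h))/(0.48*cos(h)^2 + 1.13*cos(h) - 2.77)^2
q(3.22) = -0.30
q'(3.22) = -0.00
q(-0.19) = -0.86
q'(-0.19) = -0.28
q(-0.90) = -0.55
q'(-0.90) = -0.39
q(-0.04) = -0.89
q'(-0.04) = -0.06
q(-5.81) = -0.74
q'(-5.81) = 0.49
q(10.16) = -0.31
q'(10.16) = -0.03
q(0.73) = -0.62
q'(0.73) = 0.46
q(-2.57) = -0.30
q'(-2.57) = -0.02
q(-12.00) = -0.70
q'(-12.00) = 0.49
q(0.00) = -0.89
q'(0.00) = 0.00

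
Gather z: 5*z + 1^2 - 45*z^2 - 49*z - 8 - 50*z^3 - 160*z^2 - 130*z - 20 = -50*z^3 - 205*z^2 - 174*z - 27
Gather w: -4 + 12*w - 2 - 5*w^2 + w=-5*w^2 + 13*w - 6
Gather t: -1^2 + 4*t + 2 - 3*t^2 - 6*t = -3*t^2 - 2*t + 1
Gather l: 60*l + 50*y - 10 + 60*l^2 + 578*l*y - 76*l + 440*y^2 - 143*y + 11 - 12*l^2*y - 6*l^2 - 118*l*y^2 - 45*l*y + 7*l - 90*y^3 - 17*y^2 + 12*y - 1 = l^2*(54 - 12*y) + l*(-118*y^2 + 533*y - 9) - 90*y^3 + 423*y^2 - 81*y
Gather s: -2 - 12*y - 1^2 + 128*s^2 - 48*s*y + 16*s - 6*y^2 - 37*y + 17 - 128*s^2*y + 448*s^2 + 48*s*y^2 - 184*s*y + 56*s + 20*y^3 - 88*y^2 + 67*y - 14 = s^2*(576 - 128*y) + s*(48*y^2 - 232*y + 72) + 20*y^3 - 94*y^2 + 18*y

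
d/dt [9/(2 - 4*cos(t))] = -9*sin(t)/(2*cos(t) - 1)^2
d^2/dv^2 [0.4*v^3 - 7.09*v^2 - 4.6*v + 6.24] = 2.4*v - 14.18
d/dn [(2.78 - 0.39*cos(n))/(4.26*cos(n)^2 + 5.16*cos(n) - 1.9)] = (-1.6614*cos(n)^2 + 23.6856*cos(n) + 13.6038)*sin(n)/(18.1476*cos(n)^4 + 43.9632*cos(n)^3 + 10.4376*cos(n)^2 - 19.608*cos(n) + 3.61)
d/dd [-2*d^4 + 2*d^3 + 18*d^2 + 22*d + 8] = -8*d^3 + 6*d^2 + 36*d + 22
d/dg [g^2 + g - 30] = 2*g + 1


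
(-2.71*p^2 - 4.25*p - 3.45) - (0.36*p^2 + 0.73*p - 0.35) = -3.07*p^2 - 4.98*p - 3.1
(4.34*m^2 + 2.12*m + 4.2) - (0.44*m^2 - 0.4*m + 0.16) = 3.9*m^2 + 2.52*m + 4.04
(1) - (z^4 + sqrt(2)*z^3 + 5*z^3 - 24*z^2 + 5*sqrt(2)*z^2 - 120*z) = -z^4 - 5*z^3 - sqrt(2)*z^3 - 5*sqrt(2)*z^2 + 24*z^2 + 120*z + 1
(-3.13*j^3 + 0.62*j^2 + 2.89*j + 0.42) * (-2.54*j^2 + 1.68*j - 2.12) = 7.9502*j^5 - 6.8332*j^4 + 0.3366*j^3 + 2.474*j^2 - 5.4212*j - 0.8904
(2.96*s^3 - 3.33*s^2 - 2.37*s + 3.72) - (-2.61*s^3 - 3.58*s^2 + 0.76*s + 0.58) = 5.57*s^3 + 0.25*s^2 - 3.13*s + 3.14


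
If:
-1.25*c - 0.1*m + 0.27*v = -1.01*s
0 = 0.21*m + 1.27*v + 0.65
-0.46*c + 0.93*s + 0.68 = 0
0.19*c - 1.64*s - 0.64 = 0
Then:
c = 0.90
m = -10.73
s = -0.29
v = 1.26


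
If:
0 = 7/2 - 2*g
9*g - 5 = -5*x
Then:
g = 7/4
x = -43/20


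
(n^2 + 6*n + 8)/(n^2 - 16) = (n + 2)/(n - 4)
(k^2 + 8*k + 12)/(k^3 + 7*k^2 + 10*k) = (k + 6)/(k*(k + 5))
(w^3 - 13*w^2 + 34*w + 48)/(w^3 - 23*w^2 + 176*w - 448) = (w^2 - 5*w - 6)/(w^2 - 15*w + 56)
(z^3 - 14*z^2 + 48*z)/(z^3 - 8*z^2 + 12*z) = (z - 8)/(z - 2)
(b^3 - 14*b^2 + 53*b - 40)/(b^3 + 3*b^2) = (b^3 - 14*b^2 + 53*b - 40)/(b^2*(b + 3))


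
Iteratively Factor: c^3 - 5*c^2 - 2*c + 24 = (c - 3)*(c^2 - 2*c - 8) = (c - 3)*(c + 2)*(c - 4)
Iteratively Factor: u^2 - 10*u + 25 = (u - 5)*(u - 5)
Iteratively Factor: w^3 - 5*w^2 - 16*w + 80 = (w - 4)*(w^2 - w - 20) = (w - 4)*(w + 4)*(w - 5)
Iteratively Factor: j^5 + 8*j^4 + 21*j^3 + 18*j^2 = (j + 2)*(j^4 + 6*j^3 + 9*j^2) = (j + 2)*(j + 3)*(j^3 + 3*j^2) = j*(j + 2)*(j + 3)*(j^2 + 3*j) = j^2*(j + 2)*(j + 3)*(j + 3)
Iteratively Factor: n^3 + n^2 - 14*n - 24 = (n + 3)*(n^2 - 2*n - 8) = (n + 2)*(n + 3)*(n - 4)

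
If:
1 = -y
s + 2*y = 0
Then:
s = 2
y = -1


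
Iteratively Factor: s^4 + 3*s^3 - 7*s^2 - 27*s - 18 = (s + 3)*(s^3 - 7*s - 6) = (s - 3)*(s + 3)*(s^2 + 3*s + 2) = (s - 3)*(s + 1)*(s + 3)*(s + 2)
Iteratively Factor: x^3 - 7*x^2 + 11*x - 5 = (x - 5)*(x^2 - 2*x + 1) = (x - 5)*(x - 1)*(x - 1)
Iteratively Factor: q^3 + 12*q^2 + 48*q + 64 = (q + 4)*(q^2 + 8*q + 16) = (q + 4)^2*(q + 4)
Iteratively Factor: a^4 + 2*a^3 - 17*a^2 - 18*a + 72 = (a + 4)*(a^3 - 2*a^2 - 9*a + 18) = (a - 3)*(a + 4)*(a^2 + a - 6) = (a - 3)*(a - 2)*(a + 4)*(a + 3)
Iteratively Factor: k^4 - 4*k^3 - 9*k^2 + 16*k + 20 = (k - 5)*(k^3 + k^2 - 4*k - 4) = (k - 5)*(k - 2)*(k^2 + 3*k + 2) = (k - 5)*(k - 2)*(k + 1)*(k + 2)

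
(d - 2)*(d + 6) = d^2 + 4*d - 12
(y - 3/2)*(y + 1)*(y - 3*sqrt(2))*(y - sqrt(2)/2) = y^4 - 7*sqrt(2)*y^3/2 - y^3/2 + 3*y^2/2 + 7*sqrt(2)*y^2/4 - 3*y/2 + 21*sqrt(2)*y/4 - 9/2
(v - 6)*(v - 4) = v^2 - 10*v + 24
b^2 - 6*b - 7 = (b - 7)*(b + 1)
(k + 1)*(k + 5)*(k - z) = k^3 - k^2*z + 6*k^2 - 6*k*z + 5*k - 5*z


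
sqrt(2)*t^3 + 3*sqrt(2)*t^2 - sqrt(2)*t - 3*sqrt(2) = (t - 1)*(t + 3)*(sqrt(2)*t + sqrt(2))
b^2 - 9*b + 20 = (b - 5)*(b - 4)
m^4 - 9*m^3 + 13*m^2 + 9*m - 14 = (m - 7)*(m - 2)*(m - 1)*(m + 1)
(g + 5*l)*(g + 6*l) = g^2 + 11*g*l + 30*l^2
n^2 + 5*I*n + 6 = (n - I)*(n + 6*I)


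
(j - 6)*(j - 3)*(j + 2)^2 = j^4 - 5*j^3 - 14*j^2 + 36*j + 72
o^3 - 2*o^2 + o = o*(o - 1)^2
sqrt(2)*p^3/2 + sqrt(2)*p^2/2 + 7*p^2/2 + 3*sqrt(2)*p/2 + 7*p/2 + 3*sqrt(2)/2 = (p + 1)*(p + 3*sqrt(2))*(sqrt(2)*p/2 + 1/2)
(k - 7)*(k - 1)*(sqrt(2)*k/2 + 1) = sqrt(2)*k^3/2 - 4*sqrt(2)*k^2 + k^2 - 8*k + 7*sqrt(2)*k/2 + 7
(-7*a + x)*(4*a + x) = -28*a^2 - 3*a*x + x^2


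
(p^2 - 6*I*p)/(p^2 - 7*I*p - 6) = p/(p - I)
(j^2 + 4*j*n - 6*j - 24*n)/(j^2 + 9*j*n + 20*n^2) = (j - 6)/(j + 5*n)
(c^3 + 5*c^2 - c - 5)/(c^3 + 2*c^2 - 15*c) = (c^2 - 1)/(c*(c - 3))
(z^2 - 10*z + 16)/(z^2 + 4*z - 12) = (z - 8)/(z + 6)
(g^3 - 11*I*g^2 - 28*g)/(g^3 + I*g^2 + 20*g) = (g - 7*I)/(g + 5*I)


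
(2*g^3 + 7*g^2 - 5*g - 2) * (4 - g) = -2*g^4 + g^3 + 33*g^2 - 18*g - 8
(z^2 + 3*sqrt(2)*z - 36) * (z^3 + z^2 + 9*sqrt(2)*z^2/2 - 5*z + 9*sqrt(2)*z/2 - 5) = z^5 + z^4 + 15*sqrt(2)*z^4/2 - 14*z^3 + 15*sqrt(2)*z^3/2 - 177*sqrt(2)*z^2 - 14*z^2 - 177*sqrt(2)*z + 180*z + 180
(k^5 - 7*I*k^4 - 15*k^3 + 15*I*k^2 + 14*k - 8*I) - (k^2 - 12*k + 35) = k^5 - 7*I*k^4 - 15*k^3 - k^2 + 15*I*k^2 + 26*k - 35 - 8*I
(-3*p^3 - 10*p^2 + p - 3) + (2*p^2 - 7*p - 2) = -3*p^3 - 8*p^2 - 6*p - 5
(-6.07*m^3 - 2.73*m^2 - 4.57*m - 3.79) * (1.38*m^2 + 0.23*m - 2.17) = -8.3766*m^5 - 5.1635*m^4 + 6.2374*m^3 - 0.3572*m^2 + 9.0452*m + 8.2243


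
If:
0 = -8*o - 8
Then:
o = -1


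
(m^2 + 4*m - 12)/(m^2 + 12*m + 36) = (m - 2)/(m + 6)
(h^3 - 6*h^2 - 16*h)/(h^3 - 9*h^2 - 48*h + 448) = h*(h + 2)/(h^2 - h - 56)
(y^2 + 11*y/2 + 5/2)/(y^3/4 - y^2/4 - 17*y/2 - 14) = 2*(2*y^2 + 11*y + 5)/(y^3 - y^2 - 34*y - 56)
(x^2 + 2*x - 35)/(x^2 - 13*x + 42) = (x^2 + 2*x - 35)/(x^2 - 13*x + 42)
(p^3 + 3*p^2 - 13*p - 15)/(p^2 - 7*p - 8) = (p^2 + 2*p - 15)/(p - 8)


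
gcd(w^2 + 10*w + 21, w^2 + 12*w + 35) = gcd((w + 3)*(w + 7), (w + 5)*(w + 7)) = w + 7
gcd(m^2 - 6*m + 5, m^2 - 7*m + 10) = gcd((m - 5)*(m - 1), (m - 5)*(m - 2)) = m - 5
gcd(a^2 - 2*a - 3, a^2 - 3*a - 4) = a + 1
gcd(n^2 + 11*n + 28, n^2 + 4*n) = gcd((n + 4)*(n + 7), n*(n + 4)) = n + 4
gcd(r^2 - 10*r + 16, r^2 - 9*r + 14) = r - 2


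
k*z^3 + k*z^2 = z^2*(k*z + k)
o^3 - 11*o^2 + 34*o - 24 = (o - 6)*(o - 4)*(o - 1)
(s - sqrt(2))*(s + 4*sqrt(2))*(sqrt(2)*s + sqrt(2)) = sqrt(2)*s^3 + sqrt(2)*s^2 + 6*s^2 - 8*sqrt(2)*s + 6*s - 8*sqrt(2)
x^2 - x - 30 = (x - 6)*(x + 5)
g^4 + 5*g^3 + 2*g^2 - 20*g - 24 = (g - 2)*(g + 2)^2*(g + 3)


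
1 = 1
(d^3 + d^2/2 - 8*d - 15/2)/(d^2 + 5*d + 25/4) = 2*(d^2 - 2*d - 3)/(2*d + 5)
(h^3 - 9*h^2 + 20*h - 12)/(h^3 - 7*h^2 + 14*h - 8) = (h - 6)/(h - 4)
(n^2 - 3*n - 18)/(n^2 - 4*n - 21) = (n - 6)/(n - 7)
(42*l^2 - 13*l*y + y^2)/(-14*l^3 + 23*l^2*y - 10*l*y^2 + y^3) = (-6*l + y)/(2*l^2 - 3*l*y + y^2)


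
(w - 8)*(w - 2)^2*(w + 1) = w^4 - 11*w^3 + 24*w^2 + 4*w - 32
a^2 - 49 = (a - 7)*(a + 7)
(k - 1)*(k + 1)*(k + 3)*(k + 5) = k^4 + 8*k^3 + 14*k^2 - 8*k - 15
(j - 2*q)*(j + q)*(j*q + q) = j^3*q - j^2*q^2 + j^2*q - 2*j*q^3 - j*q^2 - 2*q^3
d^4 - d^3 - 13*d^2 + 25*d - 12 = (d - 3)*(d - 1)^2*(d + 4)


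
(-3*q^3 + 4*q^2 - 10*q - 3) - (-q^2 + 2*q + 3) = -3*q^3 + 5*q^2 - 12*q - 6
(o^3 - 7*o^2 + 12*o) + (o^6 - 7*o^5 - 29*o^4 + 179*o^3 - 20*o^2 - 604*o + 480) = o^6 - 7*o^5 - 29*o^4 + 180*o^3 - 27*o^2 - 592*o + 480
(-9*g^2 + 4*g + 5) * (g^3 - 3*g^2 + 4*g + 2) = -9*g^5 + 31*g^4 - 43*g^3 - 17*g^2 + 28*g + 10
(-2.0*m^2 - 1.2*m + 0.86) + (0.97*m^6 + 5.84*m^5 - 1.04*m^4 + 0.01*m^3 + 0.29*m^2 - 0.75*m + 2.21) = 0.97*m^6 + 5.84*m^5 - 1.04*m^4 + 0.01*m^3 - 1.71*m^2 - 1.95*m + 3.07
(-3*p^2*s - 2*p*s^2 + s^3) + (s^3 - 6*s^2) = -3*p^2*s - 2*p*s^2 + 2*s^3 - 6*s^2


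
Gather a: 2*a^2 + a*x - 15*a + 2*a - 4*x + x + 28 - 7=2*a^2 + a*(x - 13) - 3*x + 21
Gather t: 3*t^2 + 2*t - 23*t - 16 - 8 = 3*t^2 - 21*t - 24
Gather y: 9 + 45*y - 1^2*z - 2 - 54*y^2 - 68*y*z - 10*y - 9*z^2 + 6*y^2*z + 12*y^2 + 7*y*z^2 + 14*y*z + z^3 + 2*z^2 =y^2*(6*z - 42) + y*(7*z^2 - 54*z + 35) + z^3 - 7*z^2 - z + 7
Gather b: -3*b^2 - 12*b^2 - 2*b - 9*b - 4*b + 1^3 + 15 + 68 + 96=-15*b^2 - 15*b + 180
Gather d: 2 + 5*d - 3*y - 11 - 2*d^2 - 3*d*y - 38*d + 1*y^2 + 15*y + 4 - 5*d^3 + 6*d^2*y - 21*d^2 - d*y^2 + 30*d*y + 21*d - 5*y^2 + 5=-5*d^3 + d^2*(6*y - 23) + d*(-y^2 + 27*y - 12) - 4*y^2 + 12*y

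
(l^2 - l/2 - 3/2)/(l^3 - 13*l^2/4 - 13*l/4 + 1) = 2*(2*l - 3)/(4*l^2 - 17*l + 4)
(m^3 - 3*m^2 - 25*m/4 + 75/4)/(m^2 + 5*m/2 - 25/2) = (2*m^2 - m - 15)/(2*(m + 5))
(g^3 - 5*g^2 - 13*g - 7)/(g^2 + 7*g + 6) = (g^2 - 6*g - 7)/(g + 6)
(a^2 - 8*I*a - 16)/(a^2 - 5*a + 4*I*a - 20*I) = (a^2 - 8*I*a - 16)/(a^2 + a*(-5 + 4*I) - 20*I)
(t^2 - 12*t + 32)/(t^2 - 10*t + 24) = (t - 8)/(t - 6)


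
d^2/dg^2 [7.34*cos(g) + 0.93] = -7.34*cos(g)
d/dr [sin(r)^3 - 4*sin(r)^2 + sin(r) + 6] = (3*sin(r)^2 - 8*sin(r) + 1)*cos(r)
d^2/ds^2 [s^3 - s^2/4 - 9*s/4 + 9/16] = 6*s - 1/2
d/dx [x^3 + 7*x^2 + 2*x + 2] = 3*x^2 + 14*x + 2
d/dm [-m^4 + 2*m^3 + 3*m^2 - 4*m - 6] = -4*m^3 + 6*m^2 + 6*m - 4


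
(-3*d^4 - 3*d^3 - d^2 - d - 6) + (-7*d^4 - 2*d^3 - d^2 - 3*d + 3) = -10*d^4 - 5*d^3 - 2*d^2 - 4*d - 3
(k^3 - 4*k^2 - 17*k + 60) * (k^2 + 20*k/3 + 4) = k^5 + 8*k^4/3 - 119*k^3/3 - 208*k^2/3 + 332*k + 240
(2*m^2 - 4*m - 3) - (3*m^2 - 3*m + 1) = -m^2 - m - 4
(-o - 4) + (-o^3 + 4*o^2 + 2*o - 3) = -o^3 + 4*o^2 + o - 7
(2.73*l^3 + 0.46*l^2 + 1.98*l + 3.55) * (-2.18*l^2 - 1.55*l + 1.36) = -5.9514*l^5 - 5.2343*l^4 - 1.3166*l^3 - 10.1824*l^2 - 2.8097*l + 4.828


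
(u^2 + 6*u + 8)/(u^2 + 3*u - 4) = (u + 2)/(u - 1)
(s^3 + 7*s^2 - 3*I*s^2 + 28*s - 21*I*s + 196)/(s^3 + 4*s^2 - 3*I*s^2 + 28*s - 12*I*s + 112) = (s + 7)/(s + 4)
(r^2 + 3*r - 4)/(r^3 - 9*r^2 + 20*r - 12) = (r + 4)/(r^2 - 8*r + 12)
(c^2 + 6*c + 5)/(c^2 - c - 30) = (c + 1)/(c - 6)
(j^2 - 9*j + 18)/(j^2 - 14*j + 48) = (j - 3)/(j - 8)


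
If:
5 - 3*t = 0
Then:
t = 5/3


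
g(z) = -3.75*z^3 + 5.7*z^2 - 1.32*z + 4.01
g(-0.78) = 10.29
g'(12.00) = -1484.52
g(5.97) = -598.63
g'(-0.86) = -19.44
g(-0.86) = 11.75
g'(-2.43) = -95.45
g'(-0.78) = -17.06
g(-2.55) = 106.62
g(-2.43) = 94.68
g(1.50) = 2.20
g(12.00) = -5671.03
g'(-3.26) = -158.04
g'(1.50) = -9.53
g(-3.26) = 198.81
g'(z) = -11.25*z^2 + 11.4*z - 1.32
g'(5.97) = -334.22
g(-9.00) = 3211.34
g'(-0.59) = -11.96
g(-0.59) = 7.54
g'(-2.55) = -103.54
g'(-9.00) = -1015.17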